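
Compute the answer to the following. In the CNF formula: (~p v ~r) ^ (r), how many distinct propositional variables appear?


Identify each variable that appears in the formula.
Variables found: p, r
Count = 2

2


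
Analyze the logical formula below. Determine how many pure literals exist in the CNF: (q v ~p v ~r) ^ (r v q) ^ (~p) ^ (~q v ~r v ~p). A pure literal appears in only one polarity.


Check each variable for pure literal status:
p: pure negative
q: mixed (not pure)
r: mixed (not pure)
Pure literal count = 1

1


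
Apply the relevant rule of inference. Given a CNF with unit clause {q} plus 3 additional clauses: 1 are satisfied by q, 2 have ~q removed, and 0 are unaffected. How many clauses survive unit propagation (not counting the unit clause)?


Satisfied (removed): 1
Shortened (remain): 2
Unchanged (remain): 0
Remaining = 2 + 0 = 2

2


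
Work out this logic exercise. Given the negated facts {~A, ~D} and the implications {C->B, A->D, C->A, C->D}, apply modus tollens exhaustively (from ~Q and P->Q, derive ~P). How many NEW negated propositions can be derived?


Initial negated facts: {~A, ~D}
Apply modus tollens to closure:
  ~A and C->A  =>  ~C
Final negated: {~A, ~C, ~D}
New negations: {~C}
Count = 1

1


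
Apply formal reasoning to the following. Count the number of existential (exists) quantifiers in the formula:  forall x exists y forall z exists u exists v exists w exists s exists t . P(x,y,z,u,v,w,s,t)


Quantifier prefix: forall x exists y forall z exists u exists v exists w exists s exists t
Mark each quantifier type:
  U E U E E E E E
Universal count = 2, Existential count = 6
Asked for existential (exists) quantifiers: 6

6


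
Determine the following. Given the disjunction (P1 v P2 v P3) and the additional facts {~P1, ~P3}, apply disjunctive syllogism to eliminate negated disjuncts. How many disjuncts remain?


Original disjuncts (3): P1, P2, P3
Negated (eliminate): ~P1, ~P3
Remaining disjuncts: P2
Count = 3 - 2 = 1

1


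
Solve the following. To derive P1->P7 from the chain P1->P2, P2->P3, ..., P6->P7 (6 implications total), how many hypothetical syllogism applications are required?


With 6 implications in a chain connecting 7 propositions:
P1->P2, P2->P3, ..., P6->P7
Steps needed = (number of implications) - 1 = 6 - 1 = 5

5


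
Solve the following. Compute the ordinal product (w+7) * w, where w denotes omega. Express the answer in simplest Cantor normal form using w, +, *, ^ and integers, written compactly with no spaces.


Compute (w+7) * w.
Ordinal * is associative and left-distributive over +, but NOT commutative; for finite n>1, n*w = w but w*n stays w*n.
(w+7) * w = sup{(w+7)*k : k<w} = sup{w*k+7} = w^2 (the +7 tail is absorbed in the limit).
Result = w^2

w^2


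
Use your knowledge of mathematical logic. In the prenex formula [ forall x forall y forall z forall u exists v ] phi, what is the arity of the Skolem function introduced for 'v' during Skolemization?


Quantifier prefix: forall x forall y forall z forall u exists v
'v' is existentially quantified at position 5.
Universal variables preceding it: x, y, z, u
Skolem function arity = 4

4


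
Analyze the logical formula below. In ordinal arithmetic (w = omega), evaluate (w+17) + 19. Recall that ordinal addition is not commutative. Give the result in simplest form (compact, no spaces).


Compute (w+17) + 19.
Ordinal + is associative but NOT commutative; for finite n>0, n + w = w but w + n stays w+n.
By associativity: (w+17) + 19 = w + (17+19) = w+36.
Result = w+36

w+36


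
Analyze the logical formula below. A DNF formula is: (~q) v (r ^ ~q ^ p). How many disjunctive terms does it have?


A DNF formula is a disjunction of terms (conjunctions).
Terms are separated by v.
Counting the disjuncts: 2 terms.

2


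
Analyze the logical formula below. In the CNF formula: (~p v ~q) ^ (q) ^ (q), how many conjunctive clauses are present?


A CNF formula is a conjunction of clauses.
Clauses are separated by ^.
Counting the conjuncts: 3 clauses.

3


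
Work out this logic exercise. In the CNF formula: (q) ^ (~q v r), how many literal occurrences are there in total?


Counting literals in each clause:
Clause 1: 1 literal(s)
Clause 2: 2 literal(s)
Total = 3

3


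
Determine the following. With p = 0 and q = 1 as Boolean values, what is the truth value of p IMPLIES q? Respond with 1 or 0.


p = 0, q = 1
Operation: p IMPLIES q
Evaluate: 0 IMPLIES 1 = 1

1


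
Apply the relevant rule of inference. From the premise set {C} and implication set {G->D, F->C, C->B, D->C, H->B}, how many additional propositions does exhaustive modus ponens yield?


Initial facts: {C}
Apply modus ponens to closure:
  C and C->B  =>  B
Final known: {B, C}
New propositions: {B}
Count = 1

1


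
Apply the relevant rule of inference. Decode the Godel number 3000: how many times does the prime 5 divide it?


Factorize 3000 by dividing by 5 repeatedly.
Division steps: 5 divides 3000 exactly 3 time(s).
Exponent of 5 = 3

3


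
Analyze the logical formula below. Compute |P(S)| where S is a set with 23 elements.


The power set of a set with n elements has 2^n elements.
|P(S)| = 2^23 = 8388608

8388608


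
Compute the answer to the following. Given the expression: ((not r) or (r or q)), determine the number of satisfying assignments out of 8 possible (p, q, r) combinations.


Check all 8 assignments:
p=0, q=0, r=0: 1
p=0, q=0, r=1: 1
p=0, q=1, r=0: 1
p=0, q=1, r=1: 1
p=1, q=0, r=0: 1
p=1, q=0, r=1: 1
p=1, q=1, r=0: 1
p=1, q=1, r=1: 1
Count of True = 8

8


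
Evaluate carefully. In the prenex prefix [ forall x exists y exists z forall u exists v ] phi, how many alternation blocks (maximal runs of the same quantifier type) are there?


Quantifier-type sequence: A E E A E  (A=forall, E=exists)
Group into maximal same-type runs:
  Ax1 | Ex2 | Ax1 | Ex1
Number of blocks = 4

4


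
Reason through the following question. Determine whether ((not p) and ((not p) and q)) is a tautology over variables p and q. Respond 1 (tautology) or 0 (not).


Check all 4 assignments:
p=0, q=0: 0
p=0, q=1: 1
p=1, q=0: 0
p=1, q=1: 0
Satisfying count = 1/4.
Tautology iff count = 4: no.

0


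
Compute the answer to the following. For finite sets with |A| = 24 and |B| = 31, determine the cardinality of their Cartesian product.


The Cartesian product A x B contains all ordered pairs (a, b).
|A x B| = |A| * |B| = 24 * 31 = 744

744


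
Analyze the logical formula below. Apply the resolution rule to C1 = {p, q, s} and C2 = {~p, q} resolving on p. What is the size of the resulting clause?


Remove p from C1 and ~p from C2.
C1 remainder: {q, s}
C2 remainder: {q}
Union (resolvent): {q, s}
Resolvent has 2 literal(s).

2


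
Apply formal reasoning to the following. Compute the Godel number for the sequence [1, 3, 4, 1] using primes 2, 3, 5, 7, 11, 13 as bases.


Encode each element as an exponent of the corresponding prime:
  2^1 = 2
  3^3 = 27
  5^4 = 625
  7^1 = 7
Product = 2 * 27 * 625 * 7 = 236250

236250


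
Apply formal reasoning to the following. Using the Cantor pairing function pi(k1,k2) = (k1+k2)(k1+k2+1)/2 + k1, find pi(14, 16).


k1 + k2 = 30
(k1+k2)(k1+k2+1)/2 = 30 * 31 / 2 = 465
pi = 465 + 14 = 479

479


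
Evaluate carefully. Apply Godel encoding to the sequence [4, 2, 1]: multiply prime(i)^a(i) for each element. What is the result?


Encode each element as an exponent of the corresponding prime:
  2^4 = 16
  3^2 = 9
  5^1 = 5
Product = 16 * 9 * 5 = 720

720


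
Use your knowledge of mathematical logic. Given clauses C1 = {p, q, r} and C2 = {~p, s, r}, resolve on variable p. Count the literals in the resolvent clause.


Remove p from C1 and ~p from C2.
C1 remainder: {q, r}
C2 remainder: {s, r}
Union (resolvent): {q, r, s}
Resolvent has 3 literal(s).

3


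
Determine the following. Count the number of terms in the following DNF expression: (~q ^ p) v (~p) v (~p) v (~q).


A DNF formula is a disjunction of terms (conjunctions).
Terms are separated by v.
Counting the disjuncts: 4 terms.

4


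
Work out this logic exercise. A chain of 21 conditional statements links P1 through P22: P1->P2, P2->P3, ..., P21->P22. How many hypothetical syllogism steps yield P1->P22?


With 21 implications in a chain connecting 22 propositions:
P1->P2, P2->P3, ..., P21->P22
Steps needed = (number of implications) - 1 = 21 - 1 = 20

20


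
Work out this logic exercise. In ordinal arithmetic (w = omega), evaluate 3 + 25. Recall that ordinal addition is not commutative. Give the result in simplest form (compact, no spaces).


Compute 3 + 25.
Ordinal + is associative but NOT commutative; for finite n>0, n + w = w but w + n stays w+n.
Both operands finite; ordinal + agrees with natural +: 3 + 25 = 28.
Result = 28

28


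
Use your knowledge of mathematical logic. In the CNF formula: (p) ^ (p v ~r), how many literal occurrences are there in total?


Counting literals in each clause:
Clause 1: 1 literal(s)
Clause 2: 2 literal(s)
Total = 3

3


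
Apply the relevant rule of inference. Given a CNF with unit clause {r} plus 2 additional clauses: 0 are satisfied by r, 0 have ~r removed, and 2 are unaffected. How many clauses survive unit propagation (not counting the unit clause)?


Satisfied (removed): 0
Shortened (remain): 0
Unchanged (remain): 2
Remaining = 0 + 2 = 2

2


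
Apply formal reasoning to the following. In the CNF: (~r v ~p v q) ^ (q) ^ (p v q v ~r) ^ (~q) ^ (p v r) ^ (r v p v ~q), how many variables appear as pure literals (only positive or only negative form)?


Check each variable for pure literal status:
p: mixed (not pure)
q: mixed (not pure)
r: mixed (not pure)
Pure literal count = 0

0


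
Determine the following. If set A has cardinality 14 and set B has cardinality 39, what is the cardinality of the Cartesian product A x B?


The Cartesian product A x B contains all ordered pairs (a, b).
|A x B| = |A| * |B| = 14 * 39 = 546

546


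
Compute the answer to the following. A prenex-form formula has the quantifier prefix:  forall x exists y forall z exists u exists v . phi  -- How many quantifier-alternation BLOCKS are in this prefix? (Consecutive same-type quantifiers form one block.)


Quantifier-type sequence: A E A E E  (A=forall, E=exists)
Group into maximal same-type runs:
  Ax1 | Ex1 | Ax1 | Ex2
Number of blocks = 4

4


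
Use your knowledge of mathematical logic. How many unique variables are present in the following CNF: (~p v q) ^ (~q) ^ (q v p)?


Identify each variable that appears in the formula.
Variables found: p, q
Count = 2

2


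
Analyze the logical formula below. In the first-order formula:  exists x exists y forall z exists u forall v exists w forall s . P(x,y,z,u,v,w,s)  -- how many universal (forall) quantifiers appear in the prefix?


Quantifier prefix: exists x exists y forall z exists u forall v exists w forall s
Mark each quantifier type:
  E E U E U E U
Universal count = 3, Existential count = 4
Asked for universal (forall) quantifiers: 3

3


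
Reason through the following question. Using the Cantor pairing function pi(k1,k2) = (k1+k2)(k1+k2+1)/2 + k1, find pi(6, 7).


k1 + k2 = 13
(k1+k2)(k1+k2+1)/2 = 13 * 14 / 2 = 91
pi = 91 + 6 = 97

97


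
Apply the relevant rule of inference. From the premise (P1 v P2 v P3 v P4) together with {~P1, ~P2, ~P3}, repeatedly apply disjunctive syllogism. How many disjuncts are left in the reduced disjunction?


Original disjuncts (4): P1, P2, P3, P4
Negated (eliminate): ~P1, ~P2, ~P3
Remaining disjuncts: P4
Count = 4 - 3 = 1

1


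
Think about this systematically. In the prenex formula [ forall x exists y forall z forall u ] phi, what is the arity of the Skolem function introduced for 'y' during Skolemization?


Quantifier prefix: forall x exists y forall z forall u
'y' is existentially quantified at position 2.
Universal variables preceding it: x
Skolem function arity = 1

1


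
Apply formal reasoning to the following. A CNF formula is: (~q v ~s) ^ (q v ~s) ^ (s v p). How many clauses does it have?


A CNF formula is a conjunction of clauses.
Clauses are separated by ^.
Counting the conjuncts: 3 clauses.

3


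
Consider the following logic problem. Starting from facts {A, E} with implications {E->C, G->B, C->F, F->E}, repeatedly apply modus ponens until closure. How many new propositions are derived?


Initial facts: {A, E}
Apply modus ponens to closure:
  E and E->C  =>  C
  C and C->F  =>  F
Final known: {A, C, E, F}
New propositions: {C, F}
Count = 2

2


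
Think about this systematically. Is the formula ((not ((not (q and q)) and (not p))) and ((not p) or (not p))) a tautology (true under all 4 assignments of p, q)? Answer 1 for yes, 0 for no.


Check all 4 assignments:
p=0, q=0: 0
p=0, q=1: 1
p=1, q=0: 0
p=1, q=1: 0
Satisfying count = 1/4.
Tautology iff count = 4: no.

0


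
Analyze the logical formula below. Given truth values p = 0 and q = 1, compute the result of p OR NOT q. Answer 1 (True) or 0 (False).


p = 0, q = 1
Operation: p OR NOT q
Evaluate: 0 OR NOT 1 = 0

0


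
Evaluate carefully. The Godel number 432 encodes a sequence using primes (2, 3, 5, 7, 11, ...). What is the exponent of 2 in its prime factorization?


Factorize 432 by dividing by 2 repeatedly.
Division steps: 2 divides 432 exactly 4 time(s).
Exponent of 2 = 4

4


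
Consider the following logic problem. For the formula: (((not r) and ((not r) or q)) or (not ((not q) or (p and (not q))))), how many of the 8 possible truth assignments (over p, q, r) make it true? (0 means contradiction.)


Check all 8 assignments:
p=0, q=0, r=0: 1
p=0, q=0, r=1: 0
p=0, q=1, r=0: 1
p=0, q=1, r=1: 1
p=1, q=0, r=0: 1
p=1, q=0, r=1: 0
p=1, q=1, r=0: 1
p=1, q=1, r=1: 1
Count of True = 6

6


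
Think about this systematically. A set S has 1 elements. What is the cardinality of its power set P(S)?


The power set of a set with n elements has 2^n elements.
|P(S)| = 2^1 = 2

2


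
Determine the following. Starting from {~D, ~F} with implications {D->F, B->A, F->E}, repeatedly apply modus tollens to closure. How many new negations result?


Initial negated facts: {~D, ~F}
Apply modus tollens to closure:
  (no implication fires)
Final negated: {~D, ~F}
New negations: {(none)}
Count = 0

0


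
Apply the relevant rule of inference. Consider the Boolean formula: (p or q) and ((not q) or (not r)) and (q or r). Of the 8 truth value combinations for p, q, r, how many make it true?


Evaluate all 8 assignments for p, q, r:
p=0, q=0, r=0: 0
p=0, q=0, r=1: 0
p=0, q=1, r=0: 1
p=0, q=1, r=1: 0
p=1, q=0, r=0: 0
p=1, q=0, r=1: 1
p=1, q=1, r=0: 1
p=1, q=1, r=1: 0
Satisfying count = 3

3


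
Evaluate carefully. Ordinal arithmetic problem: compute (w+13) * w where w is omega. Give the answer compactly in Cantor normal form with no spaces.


Compute (w+13) * w.
Ordinal * is associative and left-distributive over +, but NOT commutative; for finite n>1, n*w = w but w*n stays w*n.
(w+13) * w = sup{(w+13)*k : k<w} = sup{w*k+13} = w^2 (the +13 tail is absorbed in the limit).
Result = w^2

w^2


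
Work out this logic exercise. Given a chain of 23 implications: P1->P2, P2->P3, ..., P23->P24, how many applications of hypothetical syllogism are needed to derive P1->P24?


With 23 implications in a chain connecting 24 propositions:
P1->P2, P2->P3, ..., P23->P24
Steps needed = (number of implications) - 1 = 23 - 1 = 22

22


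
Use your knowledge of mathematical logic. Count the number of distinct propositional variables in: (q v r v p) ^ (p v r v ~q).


Identify each variable that appears in the formula.
Variables found: p, q, r
Count = 3

3


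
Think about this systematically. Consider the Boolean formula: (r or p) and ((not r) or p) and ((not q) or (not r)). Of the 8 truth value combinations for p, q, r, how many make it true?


Evaluate all 8 assignments for p, q, r:
p=0, q=0, r=0: 0
p=0, q=0, r=1: 0
p=0, q=1, r=0: 0
p=0, q=1, r=1: 0
p=1, q=0, r=0: 1
p=1, q=0, r=1: 1
p=1, q=1, r=0: 1
p=1, q=1, r=1: 0
Satisfying count = 3

3


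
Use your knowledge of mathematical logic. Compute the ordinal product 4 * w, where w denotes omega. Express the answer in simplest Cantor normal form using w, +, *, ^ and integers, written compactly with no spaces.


Compute 4 * w.
Ordinal * is associative and left-distributive over +, but NOT commutative; for finite n>1, n*w = w but w*n stays w*n.
For finite n>0, n * w = sup{n*k : k<w} = w. So 4 * w = w.
Result = w

w


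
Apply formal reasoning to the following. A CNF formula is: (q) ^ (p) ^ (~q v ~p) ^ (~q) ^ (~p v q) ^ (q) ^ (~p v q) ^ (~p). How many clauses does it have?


A CNF formula is a conjunction of clauses.
Clauses are separated by ^.
Counting the conjuncts: 8 clauses.

8


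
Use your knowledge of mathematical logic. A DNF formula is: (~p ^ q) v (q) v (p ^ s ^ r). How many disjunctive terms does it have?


A DNF formula is a disjunction of terms (conjunctions).
Terms are separated by v.
Counting the disjuncts: 3 terms.

3


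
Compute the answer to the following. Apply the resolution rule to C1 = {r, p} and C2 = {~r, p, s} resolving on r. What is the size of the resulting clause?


Remove r from C1 and ~r from C2.
C1 remainder: {p}
C2 remainder: {p, s}
Union (resolvent): {p, s}
Resolvent has 2 literal(s).

2


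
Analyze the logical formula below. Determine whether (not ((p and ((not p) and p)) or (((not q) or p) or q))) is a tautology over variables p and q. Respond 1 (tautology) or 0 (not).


Check all 4 assignments:
p=0, q=0: 0
p=0, q=1: 0
p=1, q=0: 0
p=1, q=1: 0
Satisfying count = 0/4.
Tautology iff count = 4: no.

0


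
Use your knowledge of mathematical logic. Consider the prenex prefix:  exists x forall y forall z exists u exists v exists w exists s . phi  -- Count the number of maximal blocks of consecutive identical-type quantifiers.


Quantifier-type sequence: E A A E E E E  (A=forall, E=exists)
Group into maximal same-type runs:
  Ex1 | Ax2 | Ex4
Number of blocks = 3

3


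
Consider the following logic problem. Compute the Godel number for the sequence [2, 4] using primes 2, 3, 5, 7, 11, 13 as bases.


Encode each element as an exponent of the corresponding prime:
  2^2 = 4
  3^4 = 81
Product = 4 * 81 = 324

324


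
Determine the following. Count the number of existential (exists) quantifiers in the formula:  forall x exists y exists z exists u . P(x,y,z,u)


Quantifier prefix: forall x exists y exists z exists u
Mark each quantifier type:
  U E E E
Universal count = 1, Existential count = 3
Asked for existential (exists) quantifiers: 3

3


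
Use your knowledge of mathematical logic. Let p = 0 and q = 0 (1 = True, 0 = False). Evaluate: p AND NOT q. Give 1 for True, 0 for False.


p = 0, q = 0
Operation: p AND NOT q
Evaluate: 0 AND NOT 0 = 0

0


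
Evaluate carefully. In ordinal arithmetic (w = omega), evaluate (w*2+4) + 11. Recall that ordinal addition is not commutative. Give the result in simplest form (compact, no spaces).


Compute (w*2+4) + 11.
Ordinal + is associative but NOT commutative; for finite n>0, n + w = w but w + n stays w+n.
By associativity: (w*2+4) + 11 = w*2 + (4+11) = w*2+15.
Result = w*2+15

w*2+15


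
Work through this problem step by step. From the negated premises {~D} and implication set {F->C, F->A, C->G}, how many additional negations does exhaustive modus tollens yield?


Initial negated facts: {~D}
Apply modus tollens to closure:
  (no implication fires)
Final negated: {~D}
New negations: {(none)}
Count = 0

0


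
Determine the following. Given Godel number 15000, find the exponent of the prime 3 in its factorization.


Factorize 15000 by dividing by 3 repeatedly.
Division steps: 3 divides 15000 exactly 1 time(s).
Exponent of 3 = 1

1


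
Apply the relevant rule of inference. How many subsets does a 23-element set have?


The power set of a set with n elements has 2^n elements.
|P(S)| = 2^23 = 8388608

8388608


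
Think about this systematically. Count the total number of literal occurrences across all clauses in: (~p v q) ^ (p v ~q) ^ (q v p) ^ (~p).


Counting literals in each clause:
Clause 1: 2 literal(s)
Clause 2: 2 literal(s)
Clause 3: 2 literal(s)
Clause 4: 1 literal(s)
Total = 7

7


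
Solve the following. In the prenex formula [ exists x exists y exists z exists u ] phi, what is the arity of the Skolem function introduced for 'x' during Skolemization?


Quantifier prefix: exists x exists y exists z exists u
'x' is existentially quantified at position 1.
No universal quantifiers precede it.
Skolem function arity = 0 (a Skolem constant)

0


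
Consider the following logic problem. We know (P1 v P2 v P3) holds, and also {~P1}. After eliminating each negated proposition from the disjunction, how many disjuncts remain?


Original disjuncts (3): P1, P2, P3
Negated (eliminate): ~P1
Remaining disjuncts: P2, P3
Count = 3 - 1 = 2

2


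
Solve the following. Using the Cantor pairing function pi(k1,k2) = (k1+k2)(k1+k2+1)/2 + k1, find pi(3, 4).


k1 + k2 = 7
(k1+k2)(k1+k2+1)/2 = 7 * 8 / 2 = 28
pi = 28 + 3 = 31

31


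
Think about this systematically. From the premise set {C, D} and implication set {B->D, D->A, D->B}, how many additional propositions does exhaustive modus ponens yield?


Initial facts: {C, D}
Apply modus ponens to closure:
  D and D->A  =>  A
  D and D->B  =>  B
Final known: {A, B, C, D}
New propositions: {A, B}
Count = 2

2


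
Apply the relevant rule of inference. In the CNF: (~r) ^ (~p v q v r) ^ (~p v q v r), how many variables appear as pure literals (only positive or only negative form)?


Check each variable for pure literal status:
p: pure negative
q: pure positive
r: mixed (not pure)
Pure literal count = 2

2


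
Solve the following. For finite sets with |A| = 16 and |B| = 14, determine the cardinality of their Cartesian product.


The Cartesian product A x B contains all ordered pairs (a, b).
|A x B| = |A| * |B| = 16 * 14 = 224

224


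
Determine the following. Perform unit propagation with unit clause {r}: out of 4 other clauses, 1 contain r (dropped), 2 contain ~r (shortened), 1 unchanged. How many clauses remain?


Satisfied (removed): 1
Shortened (remain): 2
Unchanged (remain): 1
Remaining = 2 + 1 = 3

3


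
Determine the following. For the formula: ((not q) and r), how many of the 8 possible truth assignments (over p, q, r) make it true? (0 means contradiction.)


Check all 8 assignments:
p=0, q=0, r=0: 0
p=0, q=0, r=1: 1
p=0, q=1, r=0: 0
p=0, q=1, r=1: 0
p=1, q=0, r=0: 0
p=1, q=0, r=1: 1
p=1, q=1, r=0: 0
p=1, q=1, r=1: 0
Count of True = 2

2


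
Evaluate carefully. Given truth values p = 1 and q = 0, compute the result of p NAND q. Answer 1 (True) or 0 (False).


p = 1, q = 0
Operation: p NAND q
Evaluate: 1 NAND 0 = 1

1


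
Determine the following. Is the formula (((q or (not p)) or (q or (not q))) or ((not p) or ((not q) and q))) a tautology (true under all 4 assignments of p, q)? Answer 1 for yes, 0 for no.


Check all 4 assignments:
p=0, q=0: 1
p=0, q=1: 1
p=1, q=0: 1
p=1, q=1: 1
Satisfying count = 4/4.
Tautology iff count = 4: yes.

1


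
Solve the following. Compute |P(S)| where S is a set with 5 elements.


The power set of a set with n elements has 2^n elements.
|P(S)| = 2^5 = 32

32


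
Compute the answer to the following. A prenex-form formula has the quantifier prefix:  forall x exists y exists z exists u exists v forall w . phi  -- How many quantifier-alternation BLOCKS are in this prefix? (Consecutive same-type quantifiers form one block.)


Quantifier-type sequence: A E E E E A  (A=forall, E=exists)
Group into maximal same-type runs:
  Ax1 | Ex4 | Ax1
Number of blocks = 3

3


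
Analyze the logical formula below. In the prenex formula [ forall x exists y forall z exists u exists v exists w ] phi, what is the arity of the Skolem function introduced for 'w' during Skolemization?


Quantifier prefix: forall x exists y forall z exists u exists v exists w
'w' is existentially quantified at position 6.
Universal variables preceding it: x, z
Skolem function arity = 2

2


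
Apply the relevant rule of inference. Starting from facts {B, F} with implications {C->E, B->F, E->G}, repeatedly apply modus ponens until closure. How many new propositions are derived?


Initial facts: {B, F}
Apply modus ponens to closure:
  (no implication fires)
Final known: {B, F}
New propositions: {(none)}
Count = 0

0


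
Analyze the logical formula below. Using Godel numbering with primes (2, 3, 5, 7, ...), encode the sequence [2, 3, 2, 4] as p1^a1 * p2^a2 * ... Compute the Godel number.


Encode each element as an exponent of the corresponding prime:
  2^2 = 4
  3^3 = 27
  5^2 = 25
  7^4 = 2401
Product = 4 * 27 * 25 * 2401 = 6482700

6482700


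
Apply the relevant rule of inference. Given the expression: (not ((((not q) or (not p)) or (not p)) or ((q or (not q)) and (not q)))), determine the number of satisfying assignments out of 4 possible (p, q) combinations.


Check all 4 assignments:
p=0, q=0: 0
p=0, q=1: 0
p=1, q=0: 0
p=1, q=1: 1
Count of True = 1

1


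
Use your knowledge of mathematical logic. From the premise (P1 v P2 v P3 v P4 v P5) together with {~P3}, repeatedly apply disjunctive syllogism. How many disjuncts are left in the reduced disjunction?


Original disjuncts (5): P1, P2, P3, P4, P5
Negated (eliminate): ~P3
Remaining disjuncts: P1, P2, P4, P5
Count = 5 - 1 = 4

4


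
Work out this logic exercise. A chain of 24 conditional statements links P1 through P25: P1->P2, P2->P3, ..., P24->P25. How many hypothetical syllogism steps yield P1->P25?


With 24 implications in a chain connecting 25 propositions:
P1->P2, P2->P3, ..., P24->P25
Steps needed = (number of implications) - 1 = 24 - 1 = 23

23


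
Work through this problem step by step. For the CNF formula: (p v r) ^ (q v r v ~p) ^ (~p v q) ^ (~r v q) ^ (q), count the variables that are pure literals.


Check each variable for pure literal status:
p: mixed (not pure)
q: pure positive
r: mixed (not pure)
Pure literal count = 1

1


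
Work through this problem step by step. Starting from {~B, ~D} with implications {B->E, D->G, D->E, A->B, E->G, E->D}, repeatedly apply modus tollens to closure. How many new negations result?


Initial negated facts: {~B, ~D}
Apply modus tollens to closure:
  ~B and A->B  =>  ~A
  ~D and E->D  =>  ~E
Final negated: {~A, ~B, ~D, ~E}
New negations: {~A, ~E}
Count = 2

2


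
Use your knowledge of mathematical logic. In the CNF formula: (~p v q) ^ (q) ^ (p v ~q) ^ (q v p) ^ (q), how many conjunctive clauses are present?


A CNF formula is a conjunction of clauses.
Clauses are separated by ^.
Counting the conjuncts: 5 clauses.

5


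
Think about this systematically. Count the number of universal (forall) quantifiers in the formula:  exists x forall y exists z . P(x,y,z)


Quantifier prefix: exists x forall y exists z
Mark each quantifier type:
  E U E
Universal count = 1, Existential count = 2
Asked for universal (forall) quantifiers: 1

1


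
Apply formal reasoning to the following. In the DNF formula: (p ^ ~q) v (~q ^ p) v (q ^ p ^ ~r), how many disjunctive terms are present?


A DNF formula is a disjunction of terms (conjunctions).
Terms are separated by v.
Counting the disjuncts: 3 terms.

3


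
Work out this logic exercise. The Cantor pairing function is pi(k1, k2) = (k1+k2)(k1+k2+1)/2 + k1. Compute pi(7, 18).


k1 + k2 = 25
(k1+k2)(k1+k2+1)/2 = 25 * 26 / 2 = 325
pi = 325 + 7 = 332

332


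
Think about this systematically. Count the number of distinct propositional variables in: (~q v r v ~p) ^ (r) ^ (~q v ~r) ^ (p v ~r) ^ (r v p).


Identify each variable that appears in the formula.
Variables found: p, q, r
Count = 3

3


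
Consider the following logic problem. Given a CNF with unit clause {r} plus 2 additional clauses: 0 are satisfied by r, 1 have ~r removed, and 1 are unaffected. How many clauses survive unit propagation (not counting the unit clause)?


Satisfied (removed): 0
Shortened (remain): 1
Unchanged (remain): 1
Remaining = 1 + 1 = 2

2


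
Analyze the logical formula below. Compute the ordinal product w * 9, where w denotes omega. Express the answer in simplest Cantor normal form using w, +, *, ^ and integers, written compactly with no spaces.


Compute w * 9.
Ordinal * is associative and left-distributive over +, but NOT commutative; for finite n>1, n*w = w but w*n stays w*n.
w * 9 means 9 copies of w concatenated: w*9.
Result = w*9

w*9


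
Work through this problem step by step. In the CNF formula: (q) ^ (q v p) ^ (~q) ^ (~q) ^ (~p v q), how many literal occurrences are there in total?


Counting literals in each clause:
Clause 1: 1 literal(s)
Clause 2: 2 literal(s)
Clause 3: 1 literal(s)
Clause 4: 1 literal(s)
Clause 5: 2 literal(s)
Total = 7

7


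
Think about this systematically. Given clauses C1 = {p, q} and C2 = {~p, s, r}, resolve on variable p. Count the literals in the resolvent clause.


Remove p from C1 and ~p from C2.
C1 remainder: {q}
C2 remainder: {s, r}
Union (resolvent): {q, r, s}
Resolvent has 3 literal(s).

3


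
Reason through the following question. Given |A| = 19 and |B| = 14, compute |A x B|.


The Cartesian product A x B contains all ordered pairs (a, b).
|A x B| = |A| * |B| = 19 * 14 = 266

266


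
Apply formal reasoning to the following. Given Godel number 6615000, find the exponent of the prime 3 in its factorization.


Factorize 6615000 by dividing by 3 repeatedly.
Division steps: 3 divides 6615000 exactly 3 time(s).
Exponent of 3 = 3

3


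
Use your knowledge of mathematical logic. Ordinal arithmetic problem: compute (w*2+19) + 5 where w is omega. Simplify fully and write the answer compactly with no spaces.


Compute (w*2+19) + 5.
Ordinal + is associative but NOT commutative; for finite n>0, n + w = w but w + n stays w+n.
By associativity: (w*2+19) + 5 = w*2 + (19+5) = w*2+24.
Result = w*2+24

w*2+24


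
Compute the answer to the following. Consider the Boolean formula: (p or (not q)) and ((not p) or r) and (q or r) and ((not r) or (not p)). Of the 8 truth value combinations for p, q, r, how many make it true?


Evaluate all 8 assignments for p, q, r:
p=0, q=0, r=0: 0
p=0, q=0, r=1: 1
p=0, q=1, r=0: 0
p=0, q=1, r=1: 0
p=1, q=0, r=0: 0
p=1, q=0, r=1: 0
p=1, q=1, r=0: 0
p=1, q=1, r=1: 0
Satisfying count = 1

1


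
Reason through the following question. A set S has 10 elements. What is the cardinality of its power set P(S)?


The power set of a set with n elements has 2^n elements.
|P(S)| = 2^10 = 1024

1024


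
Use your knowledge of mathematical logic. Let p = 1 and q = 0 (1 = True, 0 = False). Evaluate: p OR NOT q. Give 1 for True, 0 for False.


p = 1, q = 0
Operation: p OR NOT q
Evaluate: 1 OR NOT 0 = 1

1


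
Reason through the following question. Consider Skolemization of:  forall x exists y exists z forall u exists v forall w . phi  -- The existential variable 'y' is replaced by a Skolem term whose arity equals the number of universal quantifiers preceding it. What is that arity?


Quantifier prefix: forall x exists y exists z forall u exists v forall w
'y' is existentially quantified at position 2.
Universal variables preceding it: x
Skolem function arity = 1

1


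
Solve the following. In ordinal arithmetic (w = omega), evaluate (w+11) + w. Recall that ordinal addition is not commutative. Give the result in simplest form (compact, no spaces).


Compute (w+11) + w.
Ordinal + is associative but NOT commutative; for finite n>0, n + w = w but w + n stays w+n.
(w+11) + w = w + (11+w) = w + w = w*2 (the finite tail 11 is absorbed by the right w).
Result = w*2

w*2


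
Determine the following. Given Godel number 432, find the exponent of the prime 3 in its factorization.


Factorize 432 by dividing by 3 repeatedly.
Division steps: 3 divides 432 exactly 3 time(s).
Exponent of 3 = 3

3


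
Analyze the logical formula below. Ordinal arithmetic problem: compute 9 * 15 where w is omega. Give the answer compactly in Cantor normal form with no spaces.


Compute 9 * 15.
Ordinal * is associative and left-distributive over +, but NOT commutative; for finite n>1, n*w = w but w*n stays w*n.
Both finite; ordinal * agrees with natural *: 9 * 15 = 135.
Result = 135

135


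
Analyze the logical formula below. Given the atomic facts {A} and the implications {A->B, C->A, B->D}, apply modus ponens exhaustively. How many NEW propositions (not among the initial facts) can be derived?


Initial facts: {A}
Apply modus ponens to closure:
  A and A->B  =>  B
  B and B->D  =>  D
Final known: {A, B, D}
New propositions: {B, D}
Count = 2

2


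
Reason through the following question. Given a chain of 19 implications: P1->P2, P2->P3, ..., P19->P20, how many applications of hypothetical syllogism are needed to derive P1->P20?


With 19 implications in a chain connecting 20 propositions:
P1->P2, P2->P3, ..., P19->P20
Steps needed = (number of implications) - 1 = 19 - 1 = 18

18


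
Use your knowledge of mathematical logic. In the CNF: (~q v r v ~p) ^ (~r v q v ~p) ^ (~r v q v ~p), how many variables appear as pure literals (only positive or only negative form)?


Check each variable for pure literal status:
p: pure negative
q: mixed (not pure)
r: mixed (not pure)
Pure literal count = 1

1


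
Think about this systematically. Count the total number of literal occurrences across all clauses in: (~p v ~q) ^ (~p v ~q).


Counting literals in each clause:
Clause 1: 2 literal(s)
Clause 2: 2 literal(s)
Total = 4

4


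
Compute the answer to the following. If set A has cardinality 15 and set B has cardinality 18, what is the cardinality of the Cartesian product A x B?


The Cartesian product A x B contains all ordered pairs (a, b).
|A x B| = |A| * |B| = 15 * 18 = 270

270


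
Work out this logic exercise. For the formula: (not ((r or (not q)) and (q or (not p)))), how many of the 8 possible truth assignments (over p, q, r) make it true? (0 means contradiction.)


Check all 8 assignments:
p=0, q=0, r=0: 0
p=0, q=0, r=1: 0
p=0, q=1, r=0: 1
p=0, q=1, r=1: 0
p=1, q=0, r=0: 1
p=1, q=0, r=1: 1
p=1, q=1, r=0: 1
p=1, q=1, r=1: 0
Count of True = 4

4


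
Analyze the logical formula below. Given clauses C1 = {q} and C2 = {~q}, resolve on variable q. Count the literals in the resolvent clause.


Remove q from C1 and ~q from C2.
C1 remainder: {}
C2 remainder: {}
Union (resolvent): {} (empty clause)
Resolvent has 0 literal(s).

0


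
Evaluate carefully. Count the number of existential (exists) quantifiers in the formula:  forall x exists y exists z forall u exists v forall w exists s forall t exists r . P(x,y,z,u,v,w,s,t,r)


Quantifier prefix: forall x exists y exists z forall u exists v forall w exists s forall t exists r
Mark each quantifier type:
  U E E U E U E U E
Universal count = 4, Existential count = 5
Asked for existential (exists) quantifiers: 5

5


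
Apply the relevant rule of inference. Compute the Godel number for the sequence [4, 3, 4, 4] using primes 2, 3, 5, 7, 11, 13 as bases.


Encode each element as an exponent of the corresponding prime:
  2^4 = 16
  3^3 = 27
  5^4 = 625
  7^4 = 2401
Product = 16 * 27 * 625 * 2401 = 648270000

648270000


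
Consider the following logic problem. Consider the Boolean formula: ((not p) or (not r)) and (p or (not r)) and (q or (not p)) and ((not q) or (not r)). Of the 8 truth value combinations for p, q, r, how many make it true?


Evaluate all 8 assignments for p, q, r:
p=0, q=0, r=0: 1
p=0, q=0, r=1: 0
p=0, q=1, r=0: 1
p=0, q=1, r=1: 0
p=1, q=0, r=0: 0
p=1, q=0, r=1: 0
p=1, q=1, r=0: 1
p=1, q=1, r=1: 0
Satisfying count = 3

3


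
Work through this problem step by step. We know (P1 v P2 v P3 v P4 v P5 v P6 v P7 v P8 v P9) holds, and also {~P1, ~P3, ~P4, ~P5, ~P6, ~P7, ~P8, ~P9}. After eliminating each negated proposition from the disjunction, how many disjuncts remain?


Original disjuncts (9): P1, P2, P3, P4, P5, P6, P7, P8, P9
Negated (eliminate): ~P1, ~P3, ~P4, ~P5, ~P6, ~P7, ~P8, ~P9
Remaining disjuncts: P2
Count = 9 - 8 = 1

1


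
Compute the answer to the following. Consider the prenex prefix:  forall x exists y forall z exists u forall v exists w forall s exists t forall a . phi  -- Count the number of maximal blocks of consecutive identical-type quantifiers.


Quantifier-type sequence: A E A E A E A E A  (A=forall, E=exists)
Group into maximal same-type runs:
  Ax1 | Ex1 | Ax1 | Ex1 | Ax1 | Ex1 | Ax1 | Ex1 | Ax1
Number of blocks = 9

9


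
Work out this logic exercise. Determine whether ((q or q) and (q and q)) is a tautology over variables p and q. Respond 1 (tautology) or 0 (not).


Check all 4 assignments:
p=0, q=0: 0
p=0, q=1: 1
p=1, q=0: 0
p=1, q=1: 1
Satisfying count = 2/4.
Tautology iff count = 4: no.

0


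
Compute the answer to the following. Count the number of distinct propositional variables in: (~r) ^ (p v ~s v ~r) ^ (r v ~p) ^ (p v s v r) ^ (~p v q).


Identify each variable that appears in the formula.
Variables found: p, q, r, s
Count = 4

4


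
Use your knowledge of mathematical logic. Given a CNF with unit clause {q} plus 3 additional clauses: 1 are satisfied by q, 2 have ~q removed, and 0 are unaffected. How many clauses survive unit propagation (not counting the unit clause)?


Satisfied (removed): 1
Shortened (remain): 2
Unchanged (remain): 0
Remaining = 2 + 0 = 2

2


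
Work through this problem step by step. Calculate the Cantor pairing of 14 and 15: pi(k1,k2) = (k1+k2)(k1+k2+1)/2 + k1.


k1 + k2 = 29
(k1+k2)(k1+k2+1)/2 = 29 * 30 / 2 = 435
pi = 435 + 14 = 449

449


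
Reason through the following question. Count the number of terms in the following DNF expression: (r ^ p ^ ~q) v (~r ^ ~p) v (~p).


A DNF formula is a disjunction of terms (conjunctions).
Terms are separated by v.
Counting the disjuncts: 3 terms.

3


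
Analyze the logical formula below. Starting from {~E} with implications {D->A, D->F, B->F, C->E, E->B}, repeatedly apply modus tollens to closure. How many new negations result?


Initial negated facts: {~E}
Apply modus tollens to closure:
  ~E and C->E  =>  ~C
Final negated: {~C, ~E}
New negations: {~C}
Count = 1

1


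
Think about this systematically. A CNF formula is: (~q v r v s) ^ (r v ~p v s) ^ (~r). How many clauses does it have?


A CNF formula is a conjunction of clauses.
Clauses are separated by ^.
Counting the conjuncts: 3 clauses.

3


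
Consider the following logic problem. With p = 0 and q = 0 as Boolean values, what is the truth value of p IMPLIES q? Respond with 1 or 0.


p = 0, q = 0
Operation: p IMPLIES q
Evaluate: 0 IMPLIES 0 = 1

1


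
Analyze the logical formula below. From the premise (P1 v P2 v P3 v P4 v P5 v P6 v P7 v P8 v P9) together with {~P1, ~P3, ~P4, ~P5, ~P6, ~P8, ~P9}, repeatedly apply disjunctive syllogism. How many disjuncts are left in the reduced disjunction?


Original disjuncts (9): P1, P2, P3, P4, P5, P6, P7, P8, P9
Negated (eliminate): ~P1, ~P3, ~P4, ~P5, ~P6, ~P8, ~P9
Remaining disjuncts: P2, P7
Count = 9 - 7 = 2

2


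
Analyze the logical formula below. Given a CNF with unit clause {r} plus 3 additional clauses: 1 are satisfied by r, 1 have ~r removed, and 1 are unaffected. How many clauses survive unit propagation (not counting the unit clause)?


Satisfied (removed): 1
Shortened (remain): 1
Unchanged (remain): 1
Remaining = 1 + 1 = 2

2


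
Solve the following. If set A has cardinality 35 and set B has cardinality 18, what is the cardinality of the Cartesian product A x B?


The Cartesian product A x B contains all ordered pairs (a, b).
|A x B| = |A| * |B| = 35 * 18 = 630

630


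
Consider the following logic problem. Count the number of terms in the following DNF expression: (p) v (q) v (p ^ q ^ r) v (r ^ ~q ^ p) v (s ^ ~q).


A DNF formula is a disjunction of terms (conjunctions).
Terms are separated by v.
Counting the disjuncts: 5 terms.

5
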